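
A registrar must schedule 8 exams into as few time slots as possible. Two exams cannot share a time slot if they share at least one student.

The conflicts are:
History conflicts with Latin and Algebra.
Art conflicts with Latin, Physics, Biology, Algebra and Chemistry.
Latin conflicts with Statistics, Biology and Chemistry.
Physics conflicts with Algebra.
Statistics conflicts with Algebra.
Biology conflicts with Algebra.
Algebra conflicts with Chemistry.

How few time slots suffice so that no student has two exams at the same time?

Art, Biology, Algebra all conflict with each other, so at least 3 time slots are needed.
A valid assignment using 3 time slots: History=2, Art=2, Latin=1, Physics=3, Statistics=2, Biology=3, Algebra=1, Chemistry=3. Each listed conflict is separated.

3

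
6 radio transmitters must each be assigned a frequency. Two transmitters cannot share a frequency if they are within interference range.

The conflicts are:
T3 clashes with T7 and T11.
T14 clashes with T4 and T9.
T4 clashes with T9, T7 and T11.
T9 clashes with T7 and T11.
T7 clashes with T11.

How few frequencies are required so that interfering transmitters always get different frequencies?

4

T4, T9, T7, T11 are mutually in conflict, so at least 4 frequencies are needed.
A valid assignment using 4 frequencies: T3=1, T14=2, T4=3, T9=1, T7=4, T11=2. No two conflicting transmitters share a frequency.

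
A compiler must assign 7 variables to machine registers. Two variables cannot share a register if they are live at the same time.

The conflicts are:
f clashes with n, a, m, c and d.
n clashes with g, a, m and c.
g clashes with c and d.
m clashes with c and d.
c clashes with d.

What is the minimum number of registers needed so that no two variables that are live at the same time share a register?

4

f, m, c, d are mutually in conflict, so at least 4 registers are needed.
4 registers suffice: register 1 → {n, d}; register 2 → {a, c}; register 3 → {f, g}; register 4 → {m}. Every pair that conflicts lands in different registers.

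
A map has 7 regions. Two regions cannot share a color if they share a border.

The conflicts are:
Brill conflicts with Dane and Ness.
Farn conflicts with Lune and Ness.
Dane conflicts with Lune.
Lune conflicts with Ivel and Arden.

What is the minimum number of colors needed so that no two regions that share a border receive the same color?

3

The cycle Farn-Ness-Brill-Dane-Lune-Farn has odd length 5, so it cannot be 2-colored; at least 3 colors are needed.
3 colors suffice: Brill=1, Farn=2, Dane=2, Lune=1, Ivel=2, Ness=3, Arden=2. Every pair that conflicts lands in different colors.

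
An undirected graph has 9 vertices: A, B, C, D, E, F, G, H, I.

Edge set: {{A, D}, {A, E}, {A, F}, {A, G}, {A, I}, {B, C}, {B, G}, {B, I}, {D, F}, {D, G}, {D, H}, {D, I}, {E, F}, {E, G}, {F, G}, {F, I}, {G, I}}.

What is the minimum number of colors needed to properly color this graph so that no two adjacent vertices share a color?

5

A, D, F, G, I are mutually adjacent (a clique of size 5), so at least 5 colors are needed.
One proper 5-coloring: A=4, B=2, C=1, D=2, E=2, F=3, G=1, H=1, I=5. No two adjacent vertices share a color.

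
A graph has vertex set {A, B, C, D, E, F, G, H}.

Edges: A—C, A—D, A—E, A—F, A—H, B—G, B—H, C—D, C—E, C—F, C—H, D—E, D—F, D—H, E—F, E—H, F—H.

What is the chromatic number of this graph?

6

A, C, D, E, F, H form a clique, so at least 6 colors are needed.
6 colors suffice: color 1 → {G, H}; color 2 → {B, C}; color 3 → {D}; color 4 → {F}; color 5 → {E}; color 6 → {A}. Every edge joins two different colors.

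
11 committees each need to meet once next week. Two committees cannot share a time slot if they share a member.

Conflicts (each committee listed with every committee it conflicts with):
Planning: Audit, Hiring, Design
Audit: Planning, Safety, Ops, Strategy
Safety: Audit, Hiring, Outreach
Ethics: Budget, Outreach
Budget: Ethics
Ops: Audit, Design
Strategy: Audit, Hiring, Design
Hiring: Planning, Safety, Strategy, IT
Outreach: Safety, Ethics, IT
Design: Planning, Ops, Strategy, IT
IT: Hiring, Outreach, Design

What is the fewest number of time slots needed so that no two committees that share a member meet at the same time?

Planning and Hiring conflict, so at least 2 time slots are needed.
2 time slots suffice: Planning=2, Audit=1, Safety=2, Ethics=2, Budget=1, Ops=2, Strategy=2, Hiring=1, Outreach=1, Design=1, IT=2. Each listed conflict is separated.

2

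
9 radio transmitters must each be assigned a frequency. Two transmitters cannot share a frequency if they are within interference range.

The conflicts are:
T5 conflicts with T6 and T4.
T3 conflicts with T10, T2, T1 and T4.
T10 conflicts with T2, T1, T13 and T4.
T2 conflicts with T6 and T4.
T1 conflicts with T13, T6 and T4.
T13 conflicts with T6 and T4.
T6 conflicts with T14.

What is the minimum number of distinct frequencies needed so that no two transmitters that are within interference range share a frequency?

4

T10, T1, T13, T4 are mutually in conflict, so at least 4 frequencies are needed.
4 frequencies suffice: T5=2, T3=4, T10=2, T2=3, T1=3, T13=4, T6=1, T14=2, T4=1. Each listed conflict is separated.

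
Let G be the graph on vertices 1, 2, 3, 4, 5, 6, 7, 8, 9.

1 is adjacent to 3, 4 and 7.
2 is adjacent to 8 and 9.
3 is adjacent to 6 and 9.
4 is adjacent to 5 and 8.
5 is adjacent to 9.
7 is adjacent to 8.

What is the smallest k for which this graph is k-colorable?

3

The cycle 5-4-8-2-9-5 has odd length 5, so it cannot be 2-colored; at least 3 colors are needed.
A valid assignment using 3 colors: 1=b, 2=c, 3=a, 4=c, 5=a, 6=b, 7=c, 8=a, 9=b. No two adjacent vertices share a color.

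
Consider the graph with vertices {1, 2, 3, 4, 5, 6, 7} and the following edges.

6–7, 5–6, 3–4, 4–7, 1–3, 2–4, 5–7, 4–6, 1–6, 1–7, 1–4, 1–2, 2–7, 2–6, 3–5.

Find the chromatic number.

1, 2, 4, 6, 7 form a clique, so at least 5 colors are needed.
5 colors suffice: color a → {4, 5}; color b → {3, 6}; color c → {7}; color d → {1}; color e → {2}. No two adjacent vertices share a color.

5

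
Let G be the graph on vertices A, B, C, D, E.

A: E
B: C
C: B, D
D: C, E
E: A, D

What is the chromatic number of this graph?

2

B and C are adjacent, so at least 2 colors are needed.
2 colors suffice: color 1 → {A, B, D}; color 2 → {C, E}. Every edge joins two different colors.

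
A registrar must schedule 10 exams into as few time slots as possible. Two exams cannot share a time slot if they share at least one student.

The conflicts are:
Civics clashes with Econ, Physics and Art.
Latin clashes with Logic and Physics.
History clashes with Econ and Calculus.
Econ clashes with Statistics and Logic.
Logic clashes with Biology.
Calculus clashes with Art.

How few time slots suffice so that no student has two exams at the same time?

The cycle Calculus-History-Econ-Civics-Art-Calculus has odd length 5, so it cannot be 2-colored; at least 3 time slots are needed.
Using 3 time slots: Civics=2, Latin=1, History=2, Econ=1, Statistics=2, Logic=2, Physics=3, Calculus=1, Biology=1, Art=3. Each listed conflict is separated.

3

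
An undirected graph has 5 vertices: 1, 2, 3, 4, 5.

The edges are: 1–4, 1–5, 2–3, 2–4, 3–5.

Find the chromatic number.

3

The cycle 3-2-4-1-5-3 has odd length 5, so it cannot be 2-colored; at least 3 colors are needed.
3 colors suffice: 1=b, 2=b, 3=a, 4=a, 5=c. No two adjacent vertices share a color.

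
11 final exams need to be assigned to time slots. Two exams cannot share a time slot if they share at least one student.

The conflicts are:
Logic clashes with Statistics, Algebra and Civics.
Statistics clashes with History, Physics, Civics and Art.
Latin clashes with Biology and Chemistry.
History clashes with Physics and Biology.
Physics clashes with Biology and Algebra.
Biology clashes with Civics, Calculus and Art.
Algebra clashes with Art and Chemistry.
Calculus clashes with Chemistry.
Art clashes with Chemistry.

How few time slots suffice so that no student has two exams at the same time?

3

Algebra, Art, Chemistry are mutually in conflict, so at least 3 time slots are needed.
3 time slots suffice: time slot 1 → {Statistics, Biology, Chemistry}; time slot 2 → {Logic, Latin, Physics, Calculus, Art}; time slot 3 → {History, Algebra, Civics}. Each listed conflict is separated.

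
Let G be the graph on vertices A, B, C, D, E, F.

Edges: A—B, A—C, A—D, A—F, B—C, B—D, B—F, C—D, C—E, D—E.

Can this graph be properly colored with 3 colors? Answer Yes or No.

No

A, B, C, D are mutually adjacent (a clique of size 4), so at least 4 colors are needed.
So 3 colors are not enough.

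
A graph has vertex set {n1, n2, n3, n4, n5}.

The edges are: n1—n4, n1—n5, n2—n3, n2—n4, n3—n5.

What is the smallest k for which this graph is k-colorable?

The cycle n3-n5-n1-n4-n2-n3 has odd length 5, so it cannot be 2-colored; at least 3 colors are needed.
A valid assignment using 3 colors: n1=red, n2=red, n3=green, n4=blue, n5=blue. Each edge has distinct colors on its endpoints.

3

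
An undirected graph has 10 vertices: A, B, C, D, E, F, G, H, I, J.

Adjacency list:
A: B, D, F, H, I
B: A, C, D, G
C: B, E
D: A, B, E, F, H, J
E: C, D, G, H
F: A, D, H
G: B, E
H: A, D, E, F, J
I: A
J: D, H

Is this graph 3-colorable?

No

A, D, F, H form a clique, so at least 4 colors are needed.
So 3 colors are not enough.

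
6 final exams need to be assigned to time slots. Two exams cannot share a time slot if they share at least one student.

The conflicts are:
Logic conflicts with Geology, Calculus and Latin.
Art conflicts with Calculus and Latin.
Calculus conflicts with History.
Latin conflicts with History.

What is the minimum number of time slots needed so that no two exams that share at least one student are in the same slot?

Logic and Calculus conflict, so at least 2 time slots are needed.
2 time slots suffice: time slot 1 → {Logic, Art, History}; time slot 2 → {Geology, Calculus, Latin}. No two conflicting exams share a time slot.

2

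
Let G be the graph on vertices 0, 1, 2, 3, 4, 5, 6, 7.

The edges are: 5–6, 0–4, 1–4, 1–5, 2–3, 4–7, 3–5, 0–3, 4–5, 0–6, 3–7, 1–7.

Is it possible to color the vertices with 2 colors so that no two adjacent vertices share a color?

No

1, 4, 5 are pairwise adjacent, so at least 3 colors are needed.
So 2 colors are not enough.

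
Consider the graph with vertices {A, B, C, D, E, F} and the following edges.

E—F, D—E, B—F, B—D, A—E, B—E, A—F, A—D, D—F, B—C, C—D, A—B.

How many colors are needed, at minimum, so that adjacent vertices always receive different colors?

5

A, B, D, E, F are pairwise adjacent (a clique of size 5), so at least 5 colors are needed.
5 colors suffice: A=yellow, B=red, C=green, D=blue, E=purple, F=green. Each edge has distinct colors on its endpoints.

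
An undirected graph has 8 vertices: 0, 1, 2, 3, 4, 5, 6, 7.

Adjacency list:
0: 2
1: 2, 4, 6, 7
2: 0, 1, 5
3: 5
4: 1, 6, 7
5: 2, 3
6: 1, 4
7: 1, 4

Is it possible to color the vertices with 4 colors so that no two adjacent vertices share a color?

The chromatic number is 3. 1, 4, 6 are pairwise adjacent, so at least 3 colors are needed.
3 colors suffice: color a → {0, 1, 5}; color b → {2, 3, 4}; color c → {6, 7}.
Since 4 ≥ 3, a proper 4-coloring certainly exists.

Yes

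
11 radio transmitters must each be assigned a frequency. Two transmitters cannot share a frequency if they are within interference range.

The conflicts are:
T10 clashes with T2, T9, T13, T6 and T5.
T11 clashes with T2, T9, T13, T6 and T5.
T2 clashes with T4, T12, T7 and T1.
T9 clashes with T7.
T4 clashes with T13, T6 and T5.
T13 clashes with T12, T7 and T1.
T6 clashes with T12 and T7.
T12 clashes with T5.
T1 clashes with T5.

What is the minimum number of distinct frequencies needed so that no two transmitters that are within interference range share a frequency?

T12 and T5 conflict, so at least 2 frequencies are needed.
A valid assignment using 2 frequencies: T10=2, T11=2, T2=1, T9=1, T4=2, T13=1, T6=1, T12=2, T7=2, T1=2, T5=1. No two conflicting transmitters share a frequency.

2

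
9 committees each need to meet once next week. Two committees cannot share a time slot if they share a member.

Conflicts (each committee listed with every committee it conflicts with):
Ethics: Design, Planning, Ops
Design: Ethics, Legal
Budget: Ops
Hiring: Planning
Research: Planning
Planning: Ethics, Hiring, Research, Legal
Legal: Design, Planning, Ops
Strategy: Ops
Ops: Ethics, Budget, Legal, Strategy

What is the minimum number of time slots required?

Research and Planning conflict, so at least 2 time slots are needed.
2 time slots suffice: Ethics=2, Design=1, Budget=2, Hiring=2, Research=2, Planning=1, Legal=2, Strategy=2, Ops=1. No two conflicting committees share a time slot.

2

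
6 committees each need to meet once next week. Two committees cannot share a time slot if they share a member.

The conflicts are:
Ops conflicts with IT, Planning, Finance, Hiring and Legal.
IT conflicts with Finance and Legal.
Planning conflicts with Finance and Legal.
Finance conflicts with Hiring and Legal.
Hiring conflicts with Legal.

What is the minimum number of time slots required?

4

Ops, Planning, Finance, Legal are mutually in conflict, so at least 4 time slots are needed.
Using 4 time slots: Ops=2, IT=4, Planning=4, Finance=1, Hiring=4, Legal=3. Each listed conflict is separated.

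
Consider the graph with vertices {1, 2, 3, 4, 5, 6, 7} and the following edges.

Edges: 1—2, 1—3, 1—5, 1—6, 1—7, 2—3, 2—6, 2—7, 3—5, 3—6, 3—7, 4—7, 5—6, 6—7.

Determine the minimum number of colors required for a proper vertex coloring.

5

1, 2, 3, 6, 7 are pairwise adjacent (a clique of size 5), so at least 5 colors are needed.
One proper 5-coloring: 1=a, 2=e, 3=b, 4=a, 5=d, 6=c, 7=d. No two adjacent vertices share a color.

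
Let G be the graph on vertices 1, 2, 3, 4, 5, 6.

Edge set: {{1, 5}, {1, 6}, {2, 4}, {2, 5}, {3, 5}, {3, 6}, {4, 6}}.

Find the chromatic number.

3

The cycle 4-2-5-3-6-4 has odd length 5, so it cannot be 2-colored; at least 3 colors are needed.
3 colors suffice: color red → {5, 6}; color blue → {1, 2, 3}; color green → {4}. Every edge joins two different colors.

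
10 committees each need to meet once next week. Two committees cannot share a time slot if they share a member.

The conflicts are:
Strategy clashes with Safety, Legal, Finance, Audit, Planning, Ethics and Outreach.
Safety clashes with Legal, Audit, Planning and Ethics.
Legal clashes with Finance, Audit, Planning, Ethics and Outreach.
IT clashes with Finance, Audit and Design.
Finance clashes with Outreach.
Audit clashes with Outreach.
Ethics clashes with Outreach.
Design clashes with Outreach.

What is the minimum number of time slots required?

Strategy, Safety, Legal, Audit all conflict with each other, so at least 4 time slots are needed.
4 time slots suffice: Strategy=2, Safety=3, Legal=1, IT=1, Finance=4, Audit=4, Planning=4, Ethics=4, Design=2, Outreach=3. Every pair that conflicts lands in different time slots.

4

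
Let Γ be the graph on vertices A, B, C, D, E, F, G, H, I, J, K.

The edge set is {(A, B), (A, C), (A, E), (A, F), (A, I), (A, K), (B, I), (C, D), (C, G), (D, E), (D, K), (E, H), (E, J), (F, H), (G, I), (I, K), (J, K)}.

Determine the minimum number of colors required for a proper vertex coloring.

3

A, B, I are pairwise adjacent, so at least 3 colors are needed.
3 colors suffice: A=red, B=green, C=blue, D=red, E=blue, F=blue, G=red, H=red, I=blue, J=red, K=green. Every edge joins two different colors.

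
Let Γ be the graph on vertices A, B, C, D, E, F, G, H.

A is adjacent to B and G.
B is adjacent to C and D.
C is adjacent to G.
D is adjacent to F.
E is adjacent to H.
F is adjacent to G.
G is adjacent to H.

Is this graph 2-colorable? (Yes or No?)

The cycle F-D-B-A-G-F has odd length 5, so it cannot be 2-colored; at least 3 colors are needed.
So 2 colors are not enough.

No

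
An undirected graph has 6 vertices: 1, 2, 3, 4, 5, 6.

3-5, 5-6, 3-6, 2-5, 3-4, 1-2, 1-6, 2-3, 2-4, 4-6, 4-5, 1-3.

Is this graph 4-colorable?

Yes

The chromatic number is 4. 3, 4, 5, 6 are pairwise adjacent (a clique of size 4), so at least 4 colors are needed.
A valid assignment using 4 colors: 1=blue, 2=green, 3=red, 4=yellow, 5=blue, 6=green.
That is already a proper 4-coloring.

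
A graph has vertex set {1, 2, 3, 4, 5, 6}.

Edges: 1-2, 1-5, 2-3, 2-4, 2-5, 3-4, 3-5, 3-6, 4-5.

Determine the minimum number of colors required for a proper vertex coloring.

2, 3, 4, 5 are pairwise adjacent (a clique of size 4), so at least 4 colors are needed.
4 colors suffice: 1=c, 2=b, 3=c, 4=d, 5=a, 6=a. Every edge joins two different colors.

4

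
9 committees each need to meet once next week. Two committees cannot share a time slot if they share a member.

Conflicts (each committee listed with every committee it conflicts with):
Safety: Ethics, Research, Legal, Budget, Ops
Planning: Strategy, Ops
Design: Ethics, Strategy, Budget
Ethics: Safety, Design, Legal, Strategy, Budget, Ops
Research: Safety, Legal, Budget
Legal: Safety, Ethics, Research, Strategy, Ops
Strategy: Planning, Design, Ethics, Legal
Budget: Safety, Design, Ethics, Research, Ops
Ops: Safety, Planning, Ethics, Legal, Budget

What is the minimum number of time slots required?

Safety, Ethics, Budget, Ops are mutually in conflict, so at least 4 time slots are needed.
4 time slots suffice: time slot 1 → {Planning, Ethics, Research}; time slot 2 → {Safety, Strategy}; time slot 3 → {Legal, Budget}; time slot 4 → {Design, Ops}. Every pair that conflicts lands in different time slots.

4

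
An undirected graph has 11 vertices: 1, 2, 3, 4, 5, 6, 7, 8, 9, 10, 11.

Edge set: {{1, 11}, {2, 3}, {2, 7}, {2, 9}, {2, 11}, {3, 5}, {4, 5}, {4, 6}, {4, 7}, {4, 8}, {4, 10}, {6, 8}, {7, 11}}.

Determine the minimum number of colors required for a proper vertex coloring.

3

2, 7, 11 are pairwise adjacent, so at least 3 colors are needed.
3 colors suffice: color a → {1, 2, 4}; color b → {5, 6, 9, 10, 11}; color c → {3, 7, 8}. Each edge has distinct colors on its endpoints.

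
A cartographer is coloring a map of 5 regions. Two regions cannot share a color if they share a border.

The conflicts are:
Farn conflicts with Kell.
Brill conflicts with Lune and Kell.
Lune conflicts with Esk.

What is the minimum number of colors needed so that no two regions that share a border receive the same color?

Farn and Kell conflict, so at least 2 colors are needed.
A valid assignment using 2 colors: Farn=2, Brill=2, Lune=1, Kell=1, Esk=2. No two conflicting regions share a color.

2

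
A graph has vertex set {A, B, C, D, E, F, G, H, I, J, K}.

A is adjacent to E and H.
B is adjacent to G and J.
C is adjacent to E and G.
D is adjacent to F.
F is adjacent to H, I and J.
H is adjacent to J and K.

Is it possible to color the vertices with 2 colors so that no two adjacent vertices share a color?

No

F, H, J form a triangle, so at least 3 colors are needed.
So 2 colors are not enough.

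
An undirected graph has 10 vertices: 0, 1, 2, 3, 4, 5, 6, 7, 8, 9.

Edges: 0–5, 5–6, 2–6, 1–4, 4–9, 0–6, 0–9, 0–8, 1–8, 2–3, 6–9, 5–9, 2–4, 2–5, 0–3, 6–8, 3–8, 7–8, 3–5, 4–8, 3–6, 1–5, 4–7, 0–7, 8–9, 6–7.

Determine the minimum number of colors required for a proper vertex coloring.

2, 3, 5, 6 are pairwise adjacent (a clique of size 4), so at least 4 colors are needed.
One proper 4-coloring: 0=c, 1=c, 2=c, 3=d, 4=b, 5=a, 6=b, 7=d, 8=a, 9=d. No two adjacent vertices share a color.

4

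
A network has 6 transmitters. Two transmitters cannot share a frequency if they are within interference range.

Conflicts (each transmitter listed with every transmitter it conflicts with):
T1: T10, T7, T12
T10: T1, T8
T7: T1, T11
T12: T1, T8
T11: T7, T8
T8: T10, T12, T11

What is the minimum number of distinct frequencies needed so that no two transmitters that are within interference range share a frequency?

3

The cycle T1-T7-T11-T8-T10-T1 has odd length 5, so it cannot be 2-colored; at least 3 frequencies are needed.
3 frequencies suffice: frequency 1 → {T1, T8}; frequency 2 → {T10, T12, T11}; frequency 3 → {T7}. Every pair that conflicts lands in different frequencies.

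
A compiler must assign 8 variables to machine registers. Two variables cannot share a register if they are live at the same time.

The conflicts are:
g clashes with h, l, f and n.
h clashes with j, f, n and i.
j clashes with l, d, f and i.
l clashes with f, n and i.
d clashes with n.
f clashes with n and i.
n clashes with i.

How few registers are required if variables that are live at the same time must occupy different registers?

4

l, f, n, i are mutually in conflict, so at least 4 registers are needed.
A valid assignment using 4 registers: g=3, h=4, j=2, l=4, d=1, f=1, n=2, i=3. Each listed conflict is separated.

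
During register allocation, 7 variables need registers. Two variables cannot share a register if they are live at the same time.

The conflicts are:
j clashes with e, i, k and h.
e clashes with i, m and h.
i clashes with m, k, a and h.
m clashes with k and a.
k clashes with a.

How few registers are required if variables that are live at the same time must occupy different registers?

4

j, e, i, h are mutually in conflict, so at least 4 registers are needed.
4 registers suffice: register 1 → {i}; register 2 → {e, k}; register 3 → {j, m}; register 4 → {a, h}. Each listed conflict is separated.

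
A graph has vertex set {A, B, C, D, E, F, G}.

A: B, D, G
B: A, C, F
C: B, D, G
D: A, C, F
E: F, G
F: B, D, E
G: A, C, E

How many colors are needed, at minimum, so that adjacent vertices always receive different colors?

The cycle A-G-E-F-B-A has odd length 5, so it cannot be 2-colored; at least 3 colors are needed.
3 colors suffice: color 1 → {A, C, F}; color 2 → {B, D, G}; color 3 → {E}. Each edge has distinct colors on its endpoints.

3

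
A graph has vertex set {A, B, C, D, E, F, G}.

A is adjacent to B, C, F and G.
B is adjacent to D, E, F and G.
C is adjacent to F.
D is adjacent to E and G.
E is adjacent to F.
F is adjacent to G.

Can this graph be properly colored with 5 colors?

Yes

The chromatic number is 4. A, B, F, G are pairwise adjacent (a clique of size 4), so at least 4 colors are needed.
A valid assignment using 4 colors: A=yellow, B=red, C=red, D=blue, E=green, F=blue, G=green.
Since 5 ≥ 4, a proper 5-coloring certainly exists.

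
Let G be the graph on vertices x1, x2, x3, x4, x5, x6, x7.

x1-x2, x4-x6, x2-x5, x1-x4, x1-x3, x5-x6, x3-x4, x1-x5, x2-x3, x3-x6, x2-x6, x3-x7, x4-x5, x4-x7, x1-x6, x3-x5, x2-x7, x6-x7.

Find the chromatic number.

x1, x2, x3, x5, x6 are mutually adjacent (a clique of size 5), so at least 5 colors are needed.
A valid assignment using 5 colors: x1=purple, x2=green, x3=red, x4=green, x5=yellow, x6=blue, x7=yellow. No two adjacent vertices share a color.

5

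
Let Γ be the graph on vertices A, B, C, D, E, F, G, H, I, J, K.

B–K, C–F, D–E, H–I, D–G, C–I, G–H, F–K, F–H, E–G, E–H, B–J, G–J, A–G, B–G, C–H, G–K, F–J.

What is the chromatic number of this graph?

3

C, H, I are pairwise adjacent, so at least 3 colors are needed.
3 colors suffice: color 1 → {F, G, I}; color 2 → {A, D, H, J, K}; color 3 → {B, C, E}. No two adjacent vertices share a color.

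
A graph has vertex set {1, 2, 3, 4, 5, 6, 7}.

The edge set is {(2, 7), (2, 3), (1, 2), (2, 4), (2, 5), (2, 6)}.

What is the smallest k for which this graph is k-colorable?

1 and 2 are adjacent, so at least 2 colors are needed.
One proper 2-coloring: 1=blue, 2=red, 3=blue, 4=blue, 5=blue, 6=blue, 7=blue. Every edge joins two different colors.

2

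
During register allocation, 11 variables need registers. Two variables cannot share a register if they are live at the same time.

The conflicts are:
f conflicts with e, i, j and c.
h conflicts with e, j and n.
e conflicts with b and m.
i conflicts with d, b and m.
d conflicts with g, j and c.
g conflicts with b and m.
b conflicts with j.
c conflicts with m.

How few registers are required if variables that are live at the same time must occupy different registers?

2

h and n conflict, so at least 2 registers are needed.
Using 2 registers: f=1, h=1, e=2, i=2, d=1, g=2, b=1, j=2, c=2, n=2, m=1. Each listed conflict is separated.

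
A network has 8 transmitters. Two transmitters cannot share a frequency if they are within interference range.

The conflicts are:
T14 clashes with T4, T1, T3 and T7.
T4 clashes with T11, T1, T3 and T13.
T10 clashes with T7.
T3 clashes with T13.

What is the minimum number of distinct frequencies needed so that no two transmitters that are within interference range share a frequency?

3

T14, T4, T1 pairwise conflict, so at least 3 frequencies are needed.
A valid assignment using 3 frequencies: T14=2, T4=1, T10=2, T11=2, T1=3, T3=3, T7=1, T13=2. Each listed conflict is separated.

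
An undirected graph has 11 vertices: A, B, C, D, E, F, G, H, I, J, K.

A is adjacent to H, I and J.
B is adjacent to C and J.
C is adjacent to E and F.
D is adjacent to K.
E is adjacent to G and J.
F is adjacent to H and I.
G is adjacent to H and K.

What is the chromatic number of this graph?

The cycle J-A-H-G-E-J has odd length 5, so it cannot be 2-colored; at least 3 colors are needed.
3 colors suffice: color 1 → {C, H, I, J, K}; color 2 → {A, B, D, F, G}; color 3 → {E}. No two adjacent vertices share a color.

3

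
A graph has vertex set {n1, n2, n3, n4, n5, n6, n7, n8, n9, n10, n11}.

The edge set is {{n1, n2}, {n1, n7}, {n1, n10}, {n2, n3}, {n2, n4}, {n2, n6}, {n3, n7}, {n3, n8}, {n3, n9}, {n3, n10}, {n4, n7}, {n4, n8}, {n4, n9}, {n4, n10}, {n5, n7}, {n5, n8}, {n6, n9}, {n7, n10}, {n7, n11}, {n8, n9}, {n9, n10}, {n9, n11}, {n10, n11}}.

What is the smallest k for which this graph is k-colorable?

n1, n7, n10 are pairwise adjacent, so at least 3 colors are needed.
One proper 3-coloring: n1=G, n2=R, n3=G, n4=G, n5=G, n6=B, n7=R, n8=B, n9=R, n10=B, n11=G. Each edge has distinct colors on its endpoints.

3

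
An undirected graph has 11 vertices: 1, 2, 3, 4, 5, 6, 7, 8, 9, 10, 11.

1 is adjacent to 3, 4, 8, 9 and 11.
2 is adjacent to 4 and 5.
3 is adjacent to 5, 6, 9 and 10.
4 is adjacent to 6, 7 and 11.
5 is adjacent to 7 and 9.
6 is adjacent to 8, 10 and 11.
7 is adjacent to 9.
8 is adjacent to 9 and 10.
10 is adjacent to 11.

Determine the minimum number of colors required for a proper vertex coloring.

3

1, 4, 11 are mutually adjacent, so at least 3 colors are needed.
A valid assignment using 3 colors: 1=red, 2=green, 3=green, 4=blue, 5=red, 6=red, 7=green, 8=green, 9=blue, 10=blue, 11=green. Every edge joins two different colors.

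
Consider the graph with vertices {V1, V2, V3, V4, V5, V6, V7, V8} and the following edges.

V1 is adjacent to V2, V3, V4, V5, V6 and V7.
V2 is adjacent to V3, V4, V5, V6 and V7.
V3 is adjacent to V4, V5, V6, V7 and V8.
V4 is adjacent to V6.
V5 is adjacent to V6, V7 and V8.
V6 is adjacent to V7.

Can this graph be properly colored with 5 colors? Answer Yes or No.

V1, V2, V3, V5, V6, V7 are pairwise adjacent (a clique of size 6), so at least 6 colors are needed.
So 5 colors are not enough.

No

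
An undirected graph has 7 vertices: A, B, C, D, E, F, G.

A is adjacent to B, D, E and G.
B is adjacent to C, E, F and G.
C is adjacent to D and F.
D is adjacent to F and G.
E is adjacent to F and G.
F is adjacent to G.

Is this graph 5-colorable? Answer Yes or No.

Yes

The chromatic number is 4. B, E, F, G are pairwise adjacent (a clique of size 4), so at least 4 colors are needed.
One proper 4-coloring: A=red, B=blue, C=green, D=blue, E=yellow, F=red, G=green.
Since 5 ≥ 4, a proper 5-coloring certainly exists.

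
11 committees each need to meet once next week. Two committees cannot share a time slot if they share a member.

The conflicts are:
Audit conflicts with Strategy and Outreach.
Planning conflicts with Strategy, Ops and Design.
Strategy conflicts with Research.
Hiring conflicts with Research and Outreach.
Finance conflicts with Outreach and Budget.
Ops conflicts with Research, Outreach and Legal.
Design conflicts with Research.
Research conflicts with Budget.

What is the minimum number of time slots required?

3

The cycle Outreach-Ops-Planning-Strategy-Audit-Outreach has odd length 5, so it cannot be 2-colored; at least 3 time slots are needed.
3 time slots suffice: time slot 1 → {Planning, Research, Outreach, Legal}; time slot 2 → {Strategy, Hiring, Ops, Design, Budget}; time slot 3 → {Audit, Finance}. No two conflicting committees share a time slot.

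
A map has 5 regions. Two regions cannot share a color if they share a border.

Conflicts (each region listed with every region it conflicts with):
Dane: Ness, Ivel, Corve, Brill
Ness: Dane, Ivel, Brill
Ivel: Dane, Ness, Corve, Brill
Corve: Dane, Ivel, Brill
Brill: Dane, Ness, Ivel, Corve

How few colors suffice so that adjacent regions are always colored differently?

4

Dane, Ivel, Corve, Brill are mutually in conflict, so at least 4 colors are needed.
4 colors suffice: color 1 → {Ivel}; color 2 → {Dane}; color 3 → {Brill}; color 4 → {Ness, Corve}. Each listed conflict is separated.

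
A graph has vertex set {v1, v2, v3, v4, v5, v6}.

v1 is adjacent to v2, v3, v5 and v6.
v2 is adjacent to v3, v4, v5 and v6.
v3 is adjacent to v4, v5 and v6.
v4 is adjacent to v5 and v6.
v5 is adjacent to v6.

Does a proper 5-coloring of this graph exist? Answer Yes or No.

Yes

The chromatic number is 5. v2, v3, v4, v5, v6 form a clique, so at least 5 colors are needed.
5 colors suffice: color 1 → {v3}; color 2 → {v2}; color 3 → {v5}; color 4 → {v6}; color 5 → {v1, v4}.
That is already a proper 5-coloring.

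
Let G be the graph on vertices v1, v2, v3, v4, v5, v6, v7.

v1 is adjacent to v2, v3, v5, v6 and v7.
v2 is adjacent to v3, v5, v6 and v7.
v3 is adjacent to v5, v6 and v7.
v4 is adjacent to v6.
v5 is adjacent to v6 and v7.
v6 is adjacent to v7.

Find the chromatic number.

v1, v2, v3, v5, v6, v7 form a clique, so at least 6 colors are needed.
6 colors suffice: color 1 → {v6}; color 2 → {v4, v7}; color 3 → {v1}; color 4 → {v5}; color 5 → {v3}; color 6 → {v2}. Each edge has distinct colors on its endpoints.

6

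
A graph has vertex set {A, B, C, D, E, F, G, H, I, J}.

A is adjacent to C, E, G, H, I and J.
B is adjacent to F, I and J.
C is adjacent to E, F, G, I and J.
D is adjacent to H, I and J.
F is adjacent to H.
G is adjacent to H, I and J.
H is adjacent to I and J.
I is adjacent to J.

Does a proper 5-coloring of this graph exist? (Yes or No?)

The chromatic number is 5. A, C, G, I, J are mutually adjacent (a clique of size 5), so at least 5 colors are needed.
5 colors suffice: color 1 → {E, F, J}; color 2 → {I}; color 3 → {B, C, H}; color 4 → {A, D}; color 5 → {G}.
That is already a proper 5-coloring.

Yes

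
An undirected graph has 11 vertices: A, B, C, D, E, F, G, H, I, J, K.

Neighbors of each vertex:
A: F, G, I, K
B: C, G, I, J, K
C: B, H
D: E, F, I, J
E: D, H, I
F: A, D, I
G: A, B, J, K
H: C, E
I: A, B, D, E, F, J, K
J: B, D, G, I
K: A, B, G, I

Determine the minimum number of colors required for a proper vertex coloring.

B, I, K are mutually adjacent, so at least 3 colors are needed.
3 colors suffice: color red → {G, H, I}; color blue → {A, B, D}; color green → {C, E, F, J, K}. Each edge has distinct colors on its endpoints.

3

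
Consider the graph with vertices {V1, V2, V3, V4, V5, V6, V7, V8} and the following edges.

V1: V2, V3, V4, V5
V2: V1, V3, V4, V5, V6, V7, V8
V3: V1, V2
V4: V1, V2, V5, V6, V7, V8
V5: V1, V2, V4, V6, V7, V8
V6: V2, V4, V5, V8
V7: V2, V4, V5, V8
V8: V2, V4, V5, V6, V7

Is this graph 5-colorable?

Yes

The chromatic number is 5. V2, V4, V5, V7, V8 form a clique, so at least 5 colors are needed.
A valid assignment using 5 colors: V1=4, V2=1, V3=2, V4=3, V5=2, V6=5, V7=5, V8=4.
That is already a proper 5-coloring.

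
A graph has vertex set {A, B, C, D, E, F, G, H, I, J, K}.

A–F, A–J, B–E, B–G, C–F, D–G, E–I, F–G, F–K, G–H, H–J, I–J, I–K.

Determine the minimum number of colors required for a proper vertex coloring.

The cycle J-H-G-F-A-J has odd length 5, so it cannot be 2-colored; at least 3 colors are needed.
3 colors suffice: color 1 → {C, E, G, J, K}; color 2 → {B, D, F, H, I}; color 3 → {A}. No two adjacent vertices share a color.

3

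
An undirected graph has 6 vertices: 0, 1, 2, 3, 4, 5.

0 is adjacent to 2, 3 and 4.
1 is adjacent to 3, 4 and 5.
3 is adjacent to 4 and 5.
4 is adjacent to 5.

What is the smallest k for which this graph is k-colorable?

1, 3, 4, 5 are pairwise adjacent (a clique of size 4), so at least 4 colors are needed.
One proper 4-coloring: 0=green, 1=green, 2=red, 3=blue, 4=red, 5=yellow. Every edge joins two different colors.

4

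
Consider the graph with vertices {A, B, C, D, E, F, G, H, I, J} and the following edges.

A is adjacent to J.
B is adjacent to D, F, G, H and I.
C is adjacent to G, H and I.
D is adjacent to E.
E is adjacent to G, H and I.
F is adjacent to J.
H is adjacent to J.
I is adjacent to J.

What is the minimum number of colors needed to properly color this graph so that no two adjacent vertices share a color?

2

A and J are adjacent, so at least 2 colors are needed.
2 colors suffice: color red → {B, C, E, J}; color blue → {A, D, F, G, H, I}. No two adjacent vertices share a color.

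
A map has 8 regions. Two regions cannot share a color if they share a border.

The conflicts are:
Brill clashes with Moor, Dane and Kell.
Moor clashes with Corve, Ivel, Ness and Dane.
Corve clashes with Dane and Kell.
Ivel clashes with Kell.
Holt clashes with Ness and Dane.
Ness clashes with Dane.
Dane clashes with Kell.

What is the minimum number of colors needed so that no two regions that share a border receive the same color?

3

Holt, Ness, Dane pairwise conflict, so at least 3 colors are needed.
A valid assignment using 3 colors: Brill=3, Moor=2, Corve=3, Ivel=1, Holt=2, Ness=3, Dane=1, Kell=2. No two conflicting regions share a color.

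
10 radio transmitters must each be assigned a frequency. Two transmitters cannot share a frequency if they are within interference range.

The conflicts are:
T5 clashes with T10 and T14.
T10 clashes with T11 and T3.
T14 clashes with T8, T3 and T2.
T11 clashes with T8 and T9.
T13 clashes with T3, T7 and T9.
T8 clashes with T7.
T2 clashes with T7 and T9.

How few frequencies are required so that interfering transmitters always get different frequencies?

The cycle T9-T2-T7-T8-T11-T9 has odd length 5, so it cannot be 2-colored; at least 3 frequencies are needed.
3 frequencies suffice: frequency 1 → {T10, T14, T7, T9}; frequency 2 → {T5, T11, T3, T2}; frequency 3 → {T13, T8}. No two conflicting transmitters share a frequency.

3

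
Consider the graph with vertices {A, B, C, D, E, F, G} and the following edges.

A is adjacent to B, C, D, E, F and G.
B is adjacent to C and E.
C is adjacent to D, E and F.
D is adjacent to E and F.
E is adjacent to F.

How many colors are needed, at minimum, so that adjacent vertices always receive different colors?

A, C, D, E, F form a clique, so at least 5 colors are needed.
A valid assignment using 5 colors: A=1, B=4, C=2, D=4, E=3, F=5, G=2. No two adjacent vertices share a color.

5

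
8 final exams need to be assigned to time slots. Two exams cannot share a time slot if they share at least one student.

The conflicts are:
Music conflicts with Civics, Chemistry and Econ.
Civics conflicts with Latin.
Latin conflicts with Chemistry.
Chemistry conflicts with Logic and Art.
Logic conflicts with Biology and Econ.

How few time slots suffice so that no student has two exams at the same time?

2

Logic and Biology conflict, so at least 2 time slots are needed.
2 time slots suffice: time slot 1 → {Civics, Chemistry, Biology, Econ}; time slot 2 → {Music, Latin, Logic, Art}. No two conflicting exams share a time slot.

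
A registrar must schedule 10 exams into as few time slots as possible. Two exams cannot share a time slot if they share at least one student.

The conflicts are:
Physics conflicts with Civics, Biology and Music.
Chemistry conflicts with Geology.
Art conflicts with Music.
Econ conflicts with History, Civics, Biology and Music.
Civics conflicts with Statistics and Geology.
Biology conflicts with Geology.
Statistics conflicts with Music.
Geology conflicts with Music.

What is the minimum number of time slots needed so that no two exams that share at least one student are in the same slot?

2

Econ and History conflict, so at least 2 time slots are needed.
2 time slots suffice: time slot 1 → {Chemistry, History, Civics, Biology, Music}; time slot 2 → {Physics, Art, Econ, Statistics, Geology}. No two conflicting exams share a time slot.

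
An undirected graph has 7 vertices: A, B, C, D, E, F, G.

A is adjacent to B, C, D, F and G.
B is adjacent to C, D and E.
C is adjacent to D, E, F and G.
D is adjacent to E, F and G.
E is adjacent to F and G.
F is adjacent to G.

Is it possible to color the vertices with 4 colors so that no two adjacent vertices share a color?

A, C, D, F, G are mutually adjacent (a clique of size 5), so at least 5 colors are needed.
So 4 colors are not enough.

No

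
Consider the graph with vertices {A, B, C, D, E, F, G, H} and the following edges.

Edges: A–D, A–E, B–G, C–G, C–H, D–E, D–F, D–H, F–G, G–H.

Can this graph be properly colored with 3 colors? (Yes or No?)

Yes

The chromatic number is 3. C, G, H form a triangle, so at least 3 colors are needed.
3 colors suffice: A=3, B=2, C=3, D=1, E=2, F=2, G=1, H=2.
That is already a proper 3-coloring.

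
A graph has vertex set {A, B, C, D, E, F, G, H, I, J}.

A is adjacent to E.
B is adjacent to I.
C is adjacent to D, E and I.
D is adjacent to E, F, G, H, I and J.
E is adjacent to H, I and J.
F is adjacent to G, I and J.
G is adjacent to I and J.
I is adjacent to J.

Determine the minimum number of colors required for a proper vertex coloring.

5

D, F, G, I, J form a clique, so at least 5 colors are needed.
5 colors suffice: color red → {A, H, I}; color blue → {B, D}; color green → {E, G}; color yellow → {C, J}; color purple → {F}. Each edge has distinct colors on its endpoints.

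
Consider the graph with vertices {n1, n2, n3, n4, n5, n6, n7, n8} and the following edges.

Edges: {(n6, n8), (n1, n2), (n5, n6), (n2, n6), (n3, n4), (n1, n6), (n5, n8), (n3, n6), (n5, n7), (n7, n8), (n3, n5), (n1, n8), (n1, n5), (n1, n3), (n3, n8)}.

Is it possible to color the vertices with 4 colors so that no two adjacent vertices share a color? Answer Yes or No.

No

n1, n3, n5, n6, n8 are mutually adjacent (a clique of size 5), so at least 5 colors are needed.
So 4 colors are not enough.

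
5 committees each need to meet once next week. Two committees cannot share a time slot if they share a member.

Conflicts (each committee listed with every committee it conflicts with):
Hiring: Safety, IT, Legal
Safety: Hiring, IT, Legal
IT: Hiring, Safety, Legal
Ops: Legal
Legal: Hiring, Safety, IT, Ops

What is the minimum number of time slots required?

Hiring, Safety, IT, Legal are mutually in conflict, so at least 4 time slots are needed.
4 time slots suffice: time slot 1 → {Legal}; time slot 2 → {Hiring, Ops}; time slot 3 → {IT}; time slot 4 → {Safety}. Every pair that conflicts lands in different time slots.

4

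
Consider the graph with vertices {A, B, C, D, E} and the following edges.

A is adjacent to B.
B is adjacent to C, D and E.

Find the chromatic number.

B and E are adjacent, so at least 2 colors are needed.
2 colors suffice: color 1 → {B}; color 2 → {A, C, D, E}. Every edge joins two different colors.

2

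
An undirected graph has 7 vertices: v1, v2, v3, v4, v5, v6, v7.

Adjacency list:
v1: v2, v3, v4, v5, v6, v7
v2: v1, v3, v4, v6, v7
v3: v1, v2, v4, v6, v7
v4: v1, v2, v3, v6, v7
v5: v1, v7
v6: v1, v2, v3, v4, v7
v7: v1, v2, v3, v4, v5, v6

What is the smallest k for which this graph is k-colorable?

6

v1, v2, v3, v4, v6, v7 form a clique, so at least 6 colors are needed.
6 colors suffice: color 1 → {v7}; color 2 → {v1}; color 3 → {v3, v5}; color 4 → {v6}; color 5 → {v4}; color 6 → {v2}. No two adjacent vertices share a color.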